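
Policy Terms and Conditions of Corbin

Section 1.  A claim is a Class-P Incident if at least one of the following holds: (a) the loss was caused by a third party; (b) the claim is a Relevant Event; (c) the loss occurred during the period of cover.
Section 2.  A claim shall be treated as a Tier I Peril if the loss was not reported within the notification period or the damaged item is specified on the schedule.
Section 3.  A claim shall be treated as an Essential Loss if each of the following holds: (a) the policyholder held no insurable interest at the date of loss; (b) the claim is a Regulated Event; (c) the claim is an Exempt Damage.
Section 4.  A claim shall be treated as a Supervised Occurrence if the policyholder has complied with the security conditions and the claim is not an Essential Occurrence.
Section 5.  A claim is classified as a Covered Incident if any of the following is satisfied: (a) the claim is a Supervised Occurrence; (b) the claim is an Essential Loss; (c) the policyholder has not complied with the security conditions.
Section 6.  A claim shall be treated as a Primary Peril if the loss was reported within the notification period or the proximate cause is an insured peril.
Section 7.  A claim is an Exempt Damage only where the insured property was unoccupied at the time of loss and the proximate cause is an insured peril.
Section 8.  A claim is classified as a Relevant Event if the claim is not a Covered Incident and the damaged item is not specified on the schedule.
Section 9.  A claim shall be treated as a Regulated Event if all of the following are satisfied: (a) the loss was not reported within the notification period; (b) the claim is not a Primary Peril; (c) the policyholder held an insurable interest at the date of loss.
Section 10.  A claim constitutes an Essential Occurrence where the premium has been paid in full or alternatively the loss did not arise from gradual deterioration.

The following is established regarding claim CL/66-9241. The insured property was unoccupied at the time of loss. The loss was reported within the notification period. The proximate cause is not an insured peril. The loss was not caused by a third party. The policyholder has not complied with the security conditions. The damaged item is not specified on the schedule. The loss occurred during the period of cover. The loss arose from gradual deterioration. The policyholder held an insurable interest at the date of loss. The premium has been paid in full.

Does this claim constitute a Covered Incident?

Yes

Under section 10: the premium has been paid in full? yes; or the loss did not arise from gradual deterioration? no. So the claim is an Essential Occurrence.
Under section 4: the policyholder has complied with the security conditions? no; and not an Essential Occurrence (section 10)? no. So the claim is not a Supervised Occurrence.
Under section 6: the loss was reported within the notification period? yes; or the proximate cause is an insured peril? no. So the claim is a Primary Peril.
Under section 9: the loss was not reported within the notification period? no; and not a Primary Peril (section 6)? no; and the policyholder held an insurable interest at the date of loss? yes. So the claim is not a Regulated Event.
Under section 7: the insured property was unoccupied at the time of loss? yes; and the proximate cause is an insured peril? no. So the claim is not an Exempt Damage.
Under section 3: the policyholder held no insurable interest at the date of loss? no; and Regulated Event (section 9)? no; and Exempt Damage (section 7)? no. So the claim is not an Essential Loss.
Under section 5: Supervised Occurrence (section 4)? no; or Essential Loss (section 3)? no; or the policyholder has not complied with the security conditions? yes. So the claim is a Covered Incident.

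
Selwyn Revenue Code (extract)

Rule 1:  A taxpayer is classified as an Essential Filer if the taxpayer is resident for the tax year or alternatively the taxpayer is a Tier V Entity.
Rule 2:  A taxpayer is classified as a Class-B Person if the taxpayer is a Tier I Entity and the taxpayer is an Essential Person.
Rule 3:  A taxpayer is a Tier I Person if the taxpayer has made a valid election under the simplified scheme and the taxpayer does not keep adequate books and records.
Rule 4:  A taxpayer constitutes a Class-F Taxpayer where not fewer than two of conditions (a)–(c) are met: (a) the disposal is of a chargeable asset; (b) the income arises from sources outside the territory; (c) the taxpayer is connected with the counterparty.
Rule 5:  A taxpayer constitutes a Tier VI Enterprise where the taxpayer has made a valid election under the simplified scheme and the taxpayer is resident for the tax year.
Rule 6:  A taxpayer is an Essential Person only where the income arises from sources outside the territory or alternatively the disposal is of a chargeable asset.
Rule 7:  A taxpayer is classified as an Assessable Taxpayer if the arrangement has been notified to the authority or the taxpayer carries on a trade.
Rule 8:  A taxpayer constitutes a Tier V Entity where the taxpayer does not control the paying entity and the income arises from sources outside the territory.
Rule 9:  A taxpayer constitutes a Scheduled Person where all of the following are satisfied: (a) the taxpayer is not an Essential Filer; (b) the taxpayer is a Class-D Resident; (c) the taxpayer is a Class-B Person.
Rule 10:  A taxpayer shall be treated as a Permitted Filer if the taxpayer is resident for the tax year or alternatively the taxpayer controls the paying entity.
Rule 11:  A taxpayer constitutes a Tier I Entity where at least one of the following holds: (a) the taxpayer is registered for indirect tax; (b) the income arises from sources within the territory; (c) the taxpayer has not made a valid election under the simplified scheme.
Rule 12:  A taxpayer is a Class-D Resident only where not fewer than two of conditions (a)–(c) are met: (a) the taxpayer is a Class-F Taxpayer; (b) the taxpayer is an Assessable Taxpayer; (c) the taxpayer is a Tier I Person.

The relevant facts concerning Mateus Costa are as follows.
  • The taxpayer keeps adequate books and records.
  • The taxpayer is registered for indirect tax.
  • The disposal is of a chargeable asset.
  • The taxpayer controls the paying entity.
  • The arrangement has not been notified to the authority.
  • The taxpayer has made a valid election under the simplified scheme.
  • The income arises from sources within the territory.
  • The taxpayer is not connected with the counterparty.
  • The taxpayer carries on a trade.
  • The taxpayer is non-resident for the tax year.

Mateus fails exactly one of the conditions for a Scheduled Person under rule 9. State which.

Class-D Resident

Under rule 8: the taxpayer does not control the paying entity? no; and the income arises from sources outside the territory? no. So the taxpayer is not a Tier V Entity.
Under rule 1: the taxpayer is resident for the tax year? no; or Tier V Entity (rule 8)? no. So the taxpayer is not an Essential Filer.
Under rule 4: the disposal is of a chargeable asset? yes; the income arises from sources outside the territory? no; the taxpayer is connected with the counterparty? no — 1 of 3 hold (need ≥2) → not satisfied.
Under rule 7: the arrangement has been notified to the authority? no; or the taxpayer carries on a trade? yes. So the taxpayer is an Assessable Taxpayer.
Under rule 3: the taxpayer has made a valid election under the simplified scheme? yes; and the taxpayer does not keep adequate books and records? no. So the taxpayer is not a Tier I Person.
Under rule 12: Class-F Taxpayer (rule 4)? no; Assessable Taxpayer (rule 7)? yes; Tier I Person (rule 3)? no — 1 of 3 hold (need ≥2) → not satisfied.
Under rule 11: the taxpayer is registered for indirect tax? yes; or the income arises from sources within the territory? yes; or the taxpayer has not made a valid election under the simplified scheme? no. So the taxpayer is a Tier I Entity.
Under rule 6: the income arises from sources outside the territory? no; or the disposal is of a chargeable asset? yes. So the taxpayer is an Essential Person.
Under rule 2: Tier I Entity (rule 11)? yes; and Essential Person (rule 6)? yes. So the taxpayer is a Class-B Person.
Under rule 9: not an Essential Filer (rule 1)? yes; and Class-D Resident (rule 12)? no; and Class-B Person (rule 2)? yes. So the taxpayer is not a Scheduled Person.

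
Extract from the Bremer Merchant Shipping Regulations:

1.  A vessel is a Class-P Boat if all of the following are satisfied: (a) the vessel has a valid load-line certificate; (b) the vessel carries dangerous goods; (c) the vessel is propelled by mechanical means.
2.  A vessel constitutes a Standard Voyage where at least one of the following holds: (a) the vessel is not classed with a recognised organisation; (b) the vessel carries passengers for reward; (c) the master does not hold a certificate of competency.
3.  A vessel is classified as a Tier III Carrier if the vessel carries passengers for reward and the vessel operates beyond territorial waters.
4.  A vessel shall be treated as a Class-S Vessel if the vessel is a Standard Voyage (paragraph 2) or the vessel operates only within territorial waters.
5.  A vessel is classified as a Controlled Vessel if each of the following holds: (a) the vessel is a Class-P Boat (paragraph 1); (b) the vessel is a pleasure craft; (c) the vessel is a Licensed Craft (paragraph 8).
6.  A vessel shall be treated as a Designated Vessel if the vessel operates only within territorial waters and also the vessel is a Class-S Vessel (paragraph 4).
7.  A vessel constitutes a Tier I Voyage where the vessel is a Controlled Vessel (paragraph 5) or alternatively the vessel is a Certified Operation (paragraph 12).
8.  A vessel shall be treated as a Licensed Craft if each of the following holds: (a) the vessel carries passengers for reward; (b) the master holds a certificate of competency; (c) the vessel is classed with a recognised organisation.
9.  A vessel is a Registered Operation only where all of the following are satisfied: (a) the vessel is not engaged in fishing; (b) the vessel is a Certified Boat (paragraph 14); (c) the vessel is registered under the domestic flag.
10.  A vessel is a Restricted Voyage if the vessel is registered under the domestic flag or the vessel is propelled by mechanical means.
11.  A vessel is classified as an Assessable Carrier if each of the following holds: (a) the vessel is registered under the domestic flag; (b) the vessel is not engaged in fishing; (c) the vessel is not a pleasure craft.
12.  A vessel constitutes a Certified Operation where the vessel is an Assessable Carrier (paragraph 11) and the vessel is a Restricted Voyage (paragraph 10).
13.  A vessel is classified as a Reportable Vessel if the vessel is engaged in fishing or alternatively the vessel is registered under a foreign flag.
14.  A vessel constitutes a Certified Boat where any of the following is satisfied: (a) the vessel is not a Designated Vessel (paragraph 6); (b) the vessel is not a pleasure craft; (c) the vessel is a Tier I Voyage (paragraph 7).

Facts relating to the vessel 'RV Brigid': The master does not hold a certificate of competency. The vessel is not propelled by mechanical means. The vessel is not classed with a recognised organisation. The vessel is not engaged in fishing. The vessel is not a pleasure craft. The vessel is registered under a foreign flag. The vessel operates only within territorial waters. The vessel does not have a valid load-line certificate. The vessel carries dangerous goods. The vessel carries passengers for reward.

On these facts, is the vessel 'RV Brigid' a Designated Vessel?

Yes

paragraph 2 — Standard Voyage: [the vessel is not classed with a recognised organisation? yes] OR [the vessel carries passengers for reward? yes] OR [the master does not hold a certificate of competency? yes] → satisfied.
paragraph 4 — Class-S Vessel: [Standard Voyage (paragraph 2)? yes] OR [the vessel operates only within territorial waters? yes] → satisfied.
paragraph 6 — Designated Vessel: [the vessel operates only within territorial waters? yes] AND [Class-S Vessel (paragraph 4)? yes] → satisfied.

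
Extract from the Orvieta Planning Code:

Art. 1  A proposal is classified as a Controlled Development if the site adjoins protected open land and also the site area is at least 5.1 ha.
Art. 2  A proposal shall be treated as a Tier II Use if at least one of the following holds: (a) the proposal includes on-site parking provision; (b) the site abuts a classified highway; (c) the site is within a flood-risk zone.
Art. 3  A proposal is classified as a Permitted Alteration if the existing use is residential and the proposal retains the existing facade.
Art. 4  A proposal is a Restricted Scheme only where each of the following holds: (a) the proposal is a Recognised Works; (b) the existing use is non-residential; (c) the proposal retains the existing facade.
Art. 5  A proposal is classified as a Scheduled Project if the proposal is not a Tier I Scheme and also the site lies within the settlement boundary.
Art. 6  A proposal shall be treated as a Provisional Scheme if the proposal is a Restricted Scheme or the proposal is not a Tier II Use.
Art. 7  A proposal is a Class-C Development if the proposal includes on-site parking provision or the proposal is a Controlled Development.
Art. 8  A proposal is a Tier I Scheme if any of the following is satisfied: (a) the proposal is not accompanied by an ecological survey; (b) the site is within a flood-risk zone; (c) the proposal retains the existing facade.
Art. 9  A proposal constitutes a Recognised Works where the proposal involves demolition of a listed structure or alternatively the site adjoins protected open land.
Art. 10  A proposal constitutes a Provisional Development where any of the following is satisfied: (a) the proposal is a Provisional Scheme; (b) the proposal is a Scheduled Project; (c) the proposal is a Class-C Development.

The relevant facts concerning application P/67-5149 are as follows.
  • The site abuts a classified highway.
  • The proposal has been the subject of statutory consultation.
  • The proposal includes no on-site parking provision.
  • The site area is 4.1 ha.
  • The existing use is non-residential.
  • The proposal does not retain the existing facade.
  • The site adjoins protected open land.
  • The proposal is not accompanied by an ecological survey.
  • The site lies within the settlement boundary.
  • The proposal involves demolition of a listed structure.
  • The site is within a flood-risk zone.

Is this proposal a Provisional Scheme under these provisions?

Under article 9: the proposal involves demolition of a listed structure? yes; or the site adjoins protected open land? yes. So the proposal is a Recognised Works.
Under article 4: Recognised Works (article 9)? yes; and the existing use is non-residential? yes; and the proposal retains the existing facade? no. So the proposal is not a Restricted Scheme.
Under article 2: the proposal includes on-site parking provision? no; or the site abuts a classified highway? yes; or the site is within a flood-risk zone? yes. So the proposal is a Tier II Use.
Under article 6: Restricted Scheme (article 4)? no; or not a Tier II Use (article 2)? no. So the proposal is not a Provisional Scheme.

No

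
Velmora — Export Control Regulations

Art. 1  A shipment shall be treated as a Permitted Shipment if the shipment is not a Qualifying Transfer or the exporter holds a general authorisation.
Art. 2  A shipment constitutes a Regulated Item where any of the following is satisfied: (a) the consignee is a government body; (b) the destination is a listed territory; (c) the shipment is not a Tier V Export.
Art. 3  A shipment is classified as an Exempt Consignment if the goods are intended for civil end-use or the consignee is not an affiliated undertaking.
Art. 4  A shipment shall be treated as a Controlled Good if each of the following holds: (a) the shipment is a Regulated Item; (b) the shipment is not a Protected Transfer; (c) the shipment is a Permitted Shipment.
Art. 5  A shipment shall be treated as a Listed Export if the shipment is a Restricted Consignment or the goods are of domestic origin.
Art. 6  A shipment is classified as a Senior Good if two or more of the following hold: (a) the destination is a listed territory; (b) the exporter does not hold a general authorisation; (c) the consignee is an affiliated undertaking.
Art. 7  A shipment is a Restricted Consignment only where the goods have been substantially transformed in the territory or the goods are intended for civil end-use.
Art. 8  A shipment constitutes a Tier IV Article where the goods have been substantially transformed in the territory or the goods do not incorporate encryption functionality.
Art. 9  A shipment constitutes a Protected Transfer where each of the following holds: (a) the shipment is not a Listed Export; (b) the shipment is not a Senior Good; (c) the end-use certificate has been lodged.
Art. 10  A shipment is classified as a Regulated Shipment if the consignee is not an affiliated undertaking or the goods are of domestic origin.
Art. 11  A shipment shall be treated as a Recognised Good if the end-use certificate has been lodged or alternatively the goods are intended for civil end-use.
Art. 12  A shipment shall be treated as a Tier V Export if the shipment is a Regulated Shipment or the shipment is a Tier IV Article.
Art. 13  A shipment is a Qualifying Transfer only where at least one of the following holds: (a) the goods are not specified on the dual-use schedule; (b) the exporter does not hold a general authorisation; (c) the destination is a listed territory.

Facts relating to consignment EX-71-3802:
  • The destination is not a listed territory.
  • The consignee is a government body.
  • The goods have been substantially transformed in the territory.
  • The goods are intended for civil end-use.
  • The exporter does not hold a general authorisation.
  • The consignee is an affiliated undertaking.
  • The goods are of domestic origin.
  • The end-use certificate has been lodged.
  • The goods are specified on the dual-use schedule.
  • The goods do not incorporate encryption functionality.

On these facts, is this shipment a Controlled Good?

article 10 — Regulated Shipment: [the consignee is not an affiliated undertaking? no] OR [the goods are of domestic origin? yes] → satisfied.
article 8 — Tier IV Article: [the goods have been substantially transformed in the territory? yes] OR [the goods do not incorporate encryption functionality? yes] → satisfied.
article 12 — Tier V Export: [Regulated Shipment (article 10)? yes] OR [Tier IV Article (article 8)? yes] → satisfied.
article 2 — Regulated Item: [the consignee is a government body? yes] OR [the destination is a listed territory? no] OR [not a Tier V Export (article 12)? no] → satisfied.
article 7 — Restricted Consignment: [the goods have been substantially transformed in the territory? yes] OR [the goods are intended for civil end-use? yes] → satisfied.
article 5 — Listed Export: [Restricted Consignment (article 7)? yes] OR [the goods are of domestic origin? yes] → satisfied.
article 6 — Senior Good: the destination is a listed territory? no; the exporter does not hold a general authorisation? yes; the consignee is an affiliated undertaking? yes — 2 of 3 hold (need ≥2) → satisfied.
article 9 — Protected Transfer: [not a Listed Export (article 5)? no] AND [not a Senior Good (article 6)? no] AND [the end-use certificate has been lodged? yes] → not satisfied.
article 13 — Qualifying Transfer: [the goods are not specified on the dual-use schedule? no] OR [the exporter does not hold a general authorisation? yes] OR [the destination is a listed territory? no] → satisfied.
article 1 — Permitted Shipment: [not a Qualifying Transfer (article 13)? no] OR [the exporter holds a general authorisation? no] → not satisfied.
article 4 — Controlled Good: [Regulated Item (article 2)? yes] AND [not a Protected Transfer (article 9)? yes] AND [Permitted Shipment (article 1)? no] → not satisfied.

No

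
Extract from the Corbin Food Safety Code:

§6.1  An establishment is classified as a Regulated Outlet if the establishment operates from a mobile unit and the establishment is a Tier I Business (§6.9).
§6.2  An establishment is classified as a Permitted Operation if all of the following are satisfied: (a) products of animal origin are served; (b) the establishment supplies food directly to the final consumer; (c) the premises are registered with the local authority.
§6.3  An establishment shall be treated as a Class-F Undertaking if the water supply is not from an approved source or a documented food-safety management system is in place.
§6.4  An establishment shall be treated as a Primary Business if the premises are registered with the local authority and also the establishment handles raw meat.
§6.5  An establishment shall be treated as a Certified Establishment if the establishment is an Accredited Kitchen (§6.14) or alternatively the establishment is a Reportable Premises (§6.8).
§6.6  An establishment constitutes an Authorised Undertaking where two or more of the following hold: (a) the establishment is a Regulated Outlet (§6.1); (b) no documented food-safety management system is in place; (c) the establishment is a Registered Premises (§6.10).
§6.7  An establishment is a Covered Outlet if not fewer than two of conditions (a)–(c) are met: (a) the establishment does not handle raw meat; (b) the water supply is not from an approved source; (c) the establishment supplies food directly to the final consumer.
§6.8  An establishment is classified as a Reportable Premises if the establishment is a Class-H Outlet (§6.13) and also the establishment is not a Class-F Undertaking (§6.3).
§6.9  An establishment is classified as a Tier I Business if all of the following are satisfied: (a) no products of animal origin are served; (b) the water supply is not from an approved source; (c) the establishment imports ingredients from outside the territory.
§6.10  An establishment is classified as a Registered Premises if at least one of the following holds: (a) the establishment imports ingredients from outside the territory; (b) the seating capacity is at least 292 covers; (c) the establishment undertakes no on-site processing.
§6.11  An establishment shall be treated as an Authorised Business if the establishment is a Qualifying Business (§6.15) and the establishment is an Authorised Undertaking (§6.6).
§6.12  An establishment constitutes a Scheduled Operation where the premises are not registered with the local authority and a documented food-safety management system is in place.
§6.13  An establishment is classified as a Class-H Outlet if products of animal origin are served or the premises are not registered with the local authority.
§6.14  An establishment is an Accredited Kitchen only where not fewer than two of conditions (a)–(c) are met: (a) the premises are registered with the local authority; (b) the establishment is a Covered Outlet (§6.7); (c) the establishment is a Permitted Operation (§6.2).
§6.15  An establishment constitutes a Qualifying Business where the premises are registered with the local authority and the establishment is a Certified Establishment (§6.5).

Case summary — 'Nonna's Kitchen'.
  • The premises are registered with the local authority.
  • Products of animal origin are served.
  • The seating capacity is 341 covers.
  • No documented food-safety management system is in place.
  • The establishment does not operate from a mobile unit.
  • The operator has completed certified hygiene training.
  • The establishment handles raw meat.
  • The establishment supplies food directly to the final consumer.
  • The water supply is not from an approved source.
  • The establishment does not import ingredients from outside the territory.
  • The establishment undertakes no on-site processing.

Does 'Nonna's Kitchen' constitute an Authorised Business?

Yes

Under §6.7: the establishment does not handle raw meat? no; the water supply is not from an approved source? yes; the establishment supplies food directly to the final consumer? yes — 2 of 3 hold (need ≥2) → satisfied.
Under §6.2: products of animal origin are served? yes; and the establishment supplies food directly to the final consumer? yes; and the premises are registered with the local authority? yes. So the establishment is a Permitted Operation.
Under §6.14: the premises are registered with the local authority? yes; Covered Outlet (§6.7)? yes; Permitted Operation (§6.2)? yes — 3 of 3 hold (need ≥2) → satisfied.
Under §6.13: products of animal origin are served? yes; or the premises are not registered with the local authority? no. So the establishment is a Class-H Outlet.
Under §6.3: the water supply is not from an approved source? yes; or a documented food-safety management system is in place? no. So the establishment is a Class-F Undertaking.
Under §6.8: Class-H Outlet (§6.13)? yes; and not a Class-F Undertaking (§6.3)? no. So the establishment is not a Reportable Premises.
Under §6.5: Accredited Kitchen (§6.14)? yes; or Reportable Premises (§6.8)? no. So the establishment is a Certified Establishment.
Under §6.15: the premises are registered with the local authority? yes; and Certified Establishment (§6.5)? yes. So the establishment is a Qualifying Business.
Under §6.9: no products of animal origin are served? no; and the water supply is not from an approved source? yes; and the establishment imports ingredients from outside the territory? no. So the establishment is not a Tier I Business.
Under §6.1: the establishment operates from a mobile unit? no; and Tier I Business (§6.9)? no. So the establishment is not a Regulated Outlet.
Under §6.10: the establishment imports ingredients from outside the territory? no; or seating capacity: 341 covers ≥ 292 covers? yes; or the establishment undertakes no on-site processing? yes. So the establishment is a Registered Premises.
Under §6.6: Regulated Outlet (§6.1)? no; no documented food-safety management system is in place? yes; Registered Premises (§6.10)? yes — 2 of 3 hold (need ≥2) → satisfied.
Under §6.11: Qualifying Business (§6.15)? yes; and Authorised Undertaking (§6.6)? yes. So the establishment is an Authorised Business.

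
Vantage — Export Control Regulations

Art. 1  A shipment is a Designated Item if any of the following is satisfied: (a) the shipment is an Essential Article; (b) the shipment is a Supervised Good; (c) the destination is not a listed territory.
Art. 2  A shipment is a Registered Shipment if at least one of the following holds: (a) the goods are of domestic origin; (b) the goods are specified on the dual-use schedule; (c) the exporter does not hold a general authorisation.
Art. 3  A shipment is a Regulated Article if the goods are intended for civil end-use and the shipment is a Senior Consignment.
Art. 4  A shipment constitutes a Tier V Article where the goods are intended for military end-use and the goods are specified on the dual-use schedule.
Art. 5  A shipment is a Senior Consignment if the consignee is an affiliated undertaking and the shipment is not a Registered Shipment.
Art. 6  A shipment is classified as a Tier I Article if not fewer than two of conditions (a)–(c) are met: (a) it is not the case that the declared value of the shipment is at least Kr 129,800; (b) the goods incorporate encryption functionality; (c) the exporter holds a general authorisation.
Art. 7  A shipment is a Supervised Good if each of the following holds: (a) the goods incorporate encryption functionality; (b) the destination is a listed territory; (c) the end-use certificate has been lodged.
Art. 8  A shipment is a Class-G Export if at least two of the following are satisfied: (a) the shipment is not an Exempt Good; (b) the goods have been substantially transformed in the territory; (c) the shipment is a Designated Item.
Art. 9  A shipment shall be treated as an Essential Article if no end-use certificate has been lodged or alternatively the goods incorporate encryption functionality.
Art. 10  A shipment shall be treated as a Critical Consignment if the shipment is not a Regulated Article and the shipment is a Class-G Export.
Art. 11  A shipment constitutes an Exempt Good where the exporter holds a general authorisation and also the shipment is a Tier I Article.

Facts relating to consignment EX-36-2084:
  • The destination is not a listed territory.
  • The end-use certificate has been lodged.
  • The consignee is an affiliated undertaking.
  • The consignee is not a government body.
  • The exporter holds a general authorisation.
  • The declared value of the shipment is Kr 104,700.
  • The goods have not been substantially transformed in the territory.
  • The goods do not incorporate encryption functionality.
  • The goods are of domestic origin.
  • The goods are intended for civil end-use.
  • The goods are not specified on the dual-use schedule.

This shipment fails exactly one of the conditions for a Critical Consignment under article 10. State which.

Class-G Export

article 2 — Registered Shipment: [the goods are of domestic origin? yes] OR [the goods are specified on the dual-use schedule? no] OR [the exporter does not hold a general authorisation? no] → satisfied.
article 5 — Senior Consignment: [the consignee is an affiliated undertaking? yes] AND [not a Registered Shipment (article 2)? no] → not satisfied.
article 3 — Regulated Article: [the goods are intended for civil end-use? yes] AND [Senior Consignment (article 5)? no] → not satisfied.
article 6 — Tier I Article: declared value of the shipment: Kr 104,700 ≥ Kr 129,800? no, so negated condition yes; the goods incorporate encryption functionality? no; the exporter holds a general authorisation? yes — 2 of 3 hold (need ≥2) → satisfied.
article 11 — Exempt Good: [the exporter holds a general authorisation? yes] AND [Tier I Article (article 6)? yes] → satisfied.
article 9 — Essential Article: [no end-use certificate has been lodged? no] OR [the goods incorporate encryption functionality? no] → not satisfied.
article 7 — Supervised Good: [the goods incorporate encryption functionality? no] AND [the destination is a listed territory? no] AND [the end-use certificate has been lodged? yes] → not satisfied.
article 1 — Designated Item: [Essential Article (article 9)? no] OR [Supervised Good (article 7)? no] OR [the destination is not a listed territory? yes] → satisfied.
article 8 — Class-G Export: not an Exempt Good (article 11)? no; the goods have been substantially transformed in the territory? no; Designated Item (article 1)? yes — 1 of 3 hold (need ≥2) → not satisfied.
article 10 — Critical Consignment: [not a Regulated Article (article 3)? yes] AND [Class-G Export (article 8)? no] → not satisfied.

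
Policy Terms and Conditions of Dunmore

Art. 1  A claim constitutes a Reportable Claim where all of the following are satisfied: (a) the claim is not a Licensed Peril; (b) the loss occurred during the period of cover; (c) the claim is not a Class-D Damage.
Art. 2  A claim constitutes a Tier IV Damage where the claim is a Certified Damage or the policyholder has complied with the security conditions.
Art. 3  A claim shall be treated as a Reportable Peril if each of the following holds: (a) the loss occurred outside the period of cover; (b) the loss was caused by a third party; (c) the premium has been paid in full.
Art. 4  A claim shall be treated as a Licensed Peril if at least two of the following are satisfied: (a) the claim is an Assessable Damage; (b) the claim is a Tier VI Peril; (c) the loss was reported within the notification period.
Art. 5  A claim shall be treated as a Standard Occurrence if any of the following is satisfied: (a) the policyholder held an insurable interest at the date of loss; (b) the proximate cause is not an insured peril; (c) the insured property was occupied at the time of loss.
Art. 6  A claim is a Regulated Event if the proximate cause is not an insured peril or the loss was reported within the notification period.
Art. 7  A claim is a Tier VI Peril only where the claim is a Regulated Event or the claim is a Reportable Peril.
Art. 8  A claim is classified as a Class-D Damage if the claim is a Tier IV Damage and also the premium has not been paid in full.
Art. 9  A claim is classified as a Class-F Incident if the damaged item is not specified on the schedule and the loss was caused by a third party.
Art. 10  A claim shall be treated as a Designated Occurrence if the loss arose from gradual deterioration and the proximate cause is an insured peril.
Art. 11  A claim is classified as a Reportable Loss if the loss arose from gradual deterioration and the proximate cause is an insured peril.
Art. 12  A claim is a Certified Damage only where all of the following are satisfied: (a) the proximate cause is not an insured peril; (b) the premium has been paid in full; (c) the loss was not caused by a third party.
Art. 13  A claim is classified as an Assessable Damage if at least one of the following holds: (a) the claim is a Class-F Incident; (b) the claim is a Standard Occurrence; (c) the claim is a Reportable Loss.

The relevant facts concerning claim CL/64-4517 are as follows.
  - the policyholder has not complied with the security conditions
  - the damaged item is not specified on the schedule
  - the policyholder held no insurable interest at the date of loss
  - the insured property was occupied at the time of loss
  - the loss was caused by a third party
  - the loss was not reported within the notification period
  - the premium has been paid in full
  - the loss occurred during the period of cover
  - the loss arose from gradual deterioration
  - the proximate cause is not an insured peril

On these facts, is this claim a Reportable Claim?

No

Under article 9: the damaged item is not specified on the schedule? yes; and the loss was caused by a third party? yes. So the claim is a Class-F Incident.
Under article 5: the policyholder held an insurable interest at the date of loss? no; or the proximate cause is not an insured peril? yes; or the insured property was occupied at the time of loss? yes. So the claim is a Standard Occurrence.
Under article 11: the loss arose from gradual deterioration? yes; and the proximate cause is an insured peril? no. So the claim is not a Reportable Loss.
Under article 13: Class-F Incident (article 9)? yes; or Standard Occurrence (article 5)? yes; or Reportable Loss (article 11)? no. So the claim is an Assessable Damage.
Under article 6: the proximate cause is not an insured peril? yes; or the loss was reported within the notification period? no. So the claim is a Regulated Event.
Under article 3: the loss occurred outside the period of cover? no; and the loss was caused by a third party? yes; and the premium has been paid in full? yes. So the claim is not a Reportable Peril.
Under article 7: Regulated Event (article 6)? yes; or Reportable Peril (article 3)? no. So the claim is a Tier VI Peril.
Under article 4: Assessable Damage (article 13)? yes; Tier VI Peril (article 7)? yes; the loss was reported within the notification period? no — 2 of 3 hold (need ≥2) → satisfied.
Under article 12: the proximate cause is not an insured peril? yes; and the premium has been paid in full? yes; and the loss was not caused by a third party? no. So the claim is not a Certified Damage.
Under article 2: Certified Damage (article 12)? no; or the policyholder has complied with the security conditions? no. So the claim is not a Tier IV Damage.
Under article 8: Tier IV Damage (article 2)? no; and the premium has not been paid in full? no. So the claim is not a Class-D Damage.
Under article 1: not a Licensed Peril (article 4)? no; and the loss occurred during the period of cover? yes; and not a Class-D Damage (article 8)? yes. So the claim is not a Reportable Claim.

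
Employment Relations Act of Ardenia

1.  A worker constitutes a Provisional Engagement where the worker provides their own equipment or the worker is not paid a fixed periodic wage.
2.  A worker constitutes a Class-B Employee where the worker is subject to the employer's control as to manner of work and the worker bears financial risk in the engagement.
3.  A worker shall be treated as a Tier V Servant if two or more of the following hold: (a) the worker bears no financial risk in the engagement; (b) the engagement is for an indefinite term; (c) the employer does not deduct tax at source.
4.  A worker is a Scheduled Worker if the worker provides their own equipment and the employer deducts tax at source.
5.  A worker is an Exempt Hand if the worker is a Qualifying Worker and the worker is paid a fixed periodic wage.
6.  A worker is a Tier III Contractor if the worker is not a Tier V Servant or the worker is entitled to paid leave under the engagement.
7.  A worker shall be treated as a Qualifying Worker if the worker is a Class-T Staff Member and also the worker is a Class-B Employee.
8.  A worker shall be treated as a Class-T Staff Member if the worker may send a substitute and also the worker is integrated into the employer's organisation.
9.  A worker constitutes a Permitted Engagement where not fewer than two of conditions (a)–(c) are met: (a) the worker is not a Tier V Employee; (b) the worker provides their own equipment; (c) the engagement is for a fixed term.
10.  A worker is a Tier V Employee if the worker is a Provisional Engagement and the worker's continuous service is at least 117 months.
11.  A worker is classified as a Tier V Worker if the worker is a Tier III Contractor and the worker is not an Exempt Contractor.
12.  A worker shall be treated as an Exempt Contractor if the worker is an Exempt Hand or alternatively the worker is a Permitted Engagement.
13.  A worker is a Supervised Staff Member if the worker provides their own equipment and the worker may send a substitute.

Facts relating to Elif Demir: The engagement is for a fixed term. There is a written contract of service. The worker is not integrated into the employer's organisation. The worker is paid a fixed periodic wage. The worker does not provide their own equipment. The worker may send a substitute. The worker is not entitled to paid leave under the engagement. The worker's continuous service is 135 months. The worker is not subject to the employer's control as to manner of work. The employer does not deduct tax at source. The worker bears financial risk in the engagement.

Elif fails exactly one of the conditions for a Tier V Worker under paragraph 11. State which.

Exempt Contractor

Under paragraph 3: the worker bears no financial risk in the engagement? no; the engagement is for an indefinite term? no; the employer does not deduct tax at source? yes — 1 of 3 hold (need ≥2) → not satisfied.
Under paragraph 6: not a Tier V Servant (paragraph 3)? yes; or the worker is entitled to paid leave under the engagement? no. So the worker is a Tier III Contractor.
Under paragraph 8: the worker may send a substitute? yes; and the worker is integrated into the employer's organisation? no. So the worker is not a Class-T Staff Member.
Under paragraph 2: the worker is subject to the employer's control as to manner of work? no; and the worker bears financial risk in the engagement? yes. So the worker is not a Class-B Employee.
Under paragraph 7: Class-T Staff Member (paragraph 8)? no; and Class-B Employee (paragraph 2)? no. So the worker is not a Qualifying Worker.
Under paragraph 5: Qualifying Worker (paragraph 7)? no; and the worker is paid a fixed periodic wage? yes. So the worker is not an Exempt Hand.
Under paragraph 1: the worker provides their own equipment? no; or the worker is not paid a fixed periodic wage? no. So the worker is not a Provisional Engagement.
Under paragraph 10: Provisional Engagement (paragraph 1)? no; and worker's continuous service: 135 months ≥ 117 months? yes. So the worker is not a Tier V Employee.
Under paragraph 9: not a Tier V Employee (paragraph 10)? yes; the worker provides their own equipment? no; the engagement is for a fixed term? yes — 2 of 3 hold (need ≥2) → satisfied.
Under paragraph 12: Exempt Hand (paragraph 5)? no; or Permitted Engagement (paragraph 9)? yes. So the worker is an Exempt Contractor.
Under paragraph 11: Tier III Contractor (paragraph 6)? yes; and not an Exempt Contractor (paragraph 12)? no. So the worker is not a Tier V Worker.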